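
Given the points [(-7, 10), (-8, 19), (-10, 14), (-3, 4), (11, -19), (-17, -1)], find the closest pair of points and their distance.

Computing all pairwise distances among 6 points:

d((-7, 10), (-8, 19)) = 9.0554
d((-7, 10), (-10, 14)) = 5.0 <-- minimum
d((-7, 10), (-3, 4)) = 7.2111
d((-7, 10), (11, -19)) = 34.1321
d((-7, 10), (-17, -1)) = 14.8661
d((-8, 19), (-10, 14)) = 5.3852
d((-8, 19), (-3, 4)) = 15.8114
d((-8, 19), (11, -19)) = 42.4853
d((-8, 19), (-17, -1)) = 21.9317
d((-10, 14), (-3, 4)) = 12.2066
d((-10, 14), (11, -19)) = 39.1152
d((-10, 14), (-17, -1)) = 16.5529
d((-3, 4), (11, -19)) = 26.9258
d((-3, 4), (-17, -1)) = 14.8661
d((11, -19), (-17, -1)) = 33.2866

Closest pair: (-7, 10) and (-10, 14) with distance 5.0

The closest pair is (-7, 10) and (-10, 14) with Euclidean distance 5.0. For 6 points, brute-force pairwise comparison is shown above. For large n, the divide-and-conquer algorithm (sort by x, recurse on halves, check the dividing strip) achieves O(n log n).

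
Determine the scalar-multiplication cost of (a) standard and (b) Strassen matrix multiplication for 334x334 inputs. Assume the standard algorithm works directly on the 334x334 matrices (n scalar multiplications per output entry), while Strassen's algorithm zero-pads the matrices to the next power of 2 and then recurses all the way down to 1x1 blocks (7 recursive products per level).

Matrix multiplication for 334x334 matrices:

Strassen's algorithm requires power-of-2 dimensions. Pad 334x334 to 512x512 (next power of 2).

Standard algorithm: 334^3 = 37259704 multiplications
Strassen's algorithm: 7^(log2(512)) = 7^9 = 40353607 multiplications
Difference: 37259704 - 40353607 = -3093903 (Strassen uses MORE here due to padding overhead — for small or just-over-power-of-2 n, padding can outweigh the per-level savings)

Standard: 37259704 multiplications (334^3). Strassen: 40353607 multiplications (7^9, after padding to 512x512). Strassen reduces 8 recursive multiplications to 7 at each level.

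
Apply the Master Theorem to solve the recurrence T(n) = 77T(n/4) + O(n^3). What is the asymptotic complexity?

Master Theorem for T(n) = 77T(n/4) + O(n^3):

a = 77, b = 4, c = 3
log_b(a) = log_4(77) = 3.1334

Case 1: c = 3 < log_4(77) = 3.1334
T(n) = O(n^(log_4 77))

For T(n) = 77T(n/4) + O(n^3): log_4(77) = 3.1334. This is Case 1 of the Master Theorem (c < log_b(a), work dominated by leaves), giving O(n^(log_4 77)).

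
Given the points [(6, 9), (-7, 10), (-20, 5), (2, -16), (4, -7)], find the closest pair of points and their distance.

Computing all pairwise distances among 5 points:

d((6, 9), (-7, 10)) = 13.0384
d((6, 9), (-20, 5)) = 26.3059
d((6, 9), (2, -16)) = 25.318
d((6, 9), (4, -7)) = 16.1245
d((-7, 10), (-20, 5)) = 13.9284
d((-7, 10), (2, -16)) = 27.5136
d((-7, 10), (4, -7)) = 20.2485
d((-20, 5), (2, -16)) = 30.4138
d((-20, 5), (4, -7)) = 26.8328
d((2, -16), (4, -7)) = 9.2195 <-- minimum

Closest pair: (2, -16) and (4, -7) with distance 9.2195

The closest pair is (2, -16) and (4, -7) with Euclidean distance 9.2195. For 5 points, brute-force pairwise comparison is shown above. For large n, the divide-and-conquer algorithm (sort by x, recurse on halves, check the dividing strip) achieves O(n log n).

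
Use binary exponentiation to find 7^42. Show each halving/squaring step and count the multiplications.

Computing 7^42 by squaring (build up from 7^1; each line after the first costs one multiplication):

7^1 = 7
7^2 = (7^1)^2 = 7^2 = 49
7^4 = (7^2)^2 = 49^2 = 2401
7^5 = 7 * 7^4 = 7 * 2401 = 16807
7^10 = (7^5)^2 = 16807^2 = 282475249
7^20 = (7^10)^2 = 282475249^2 = 79792266297612001
7^21 = 7 * 7^20 = 7 * 79792266297612001 = 558545864083284007
7^42 = (7^21)^2 = 558545864083284007^2 = 311973482284542371301330321821976049

Result: 311973482284542371301330321821976049
Multiplications needed: 7 (7 lines after 7^1)

7^42 = 311973482284542371301330321821976049. Using exponentiation by squaring, this requires 7 multiplications. The key idea: if the exponent is even, square the half-power; if odd, multiply by the base once.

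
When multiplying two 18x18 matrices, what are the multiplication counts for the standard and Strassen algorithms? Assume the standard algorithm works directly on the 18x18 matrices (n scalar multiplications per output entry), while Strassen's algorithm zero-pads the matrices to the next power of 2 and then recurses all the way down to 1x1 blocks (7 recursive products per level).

Matrix multiplication for 18x18 matrices:

Strassen's algorithm requires power-of-2 dimensions. Pad 18x18 to 32x32 (next power of 2).

Standard algorithm: 18^3 = 5832 multiplications
Strassen's algorithm: 7^(log2(32)) = 7^5 = 16807 multiplications
Difference: 5832 - 16807 = -10975 (Strassen uses MORE here due to padding overhead — for small or just-over-power-of-2 n, padding can outweigh the per-level savings)

Standard: 5832 multiplications (18^3). Strassen: 16807 multiplications (7^5, after padding to 32x32). Strassen reduces 8 recursive multiplications to 7 at each level.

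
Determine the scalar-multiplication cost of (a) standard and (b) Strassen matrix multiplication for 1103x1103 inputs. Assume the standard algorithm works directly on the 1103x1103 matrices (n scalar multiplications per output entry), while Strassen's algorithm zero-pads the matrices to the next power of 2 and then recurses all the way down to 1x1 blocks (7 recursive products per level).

Matrix multiplication for 1103x1103 matrices:

Strassen's algorithm requires power-of-2 dimensions. Pad 1103x1103 to 2048x2048 (next power of 2).

Standard algorithm: 1103^3 = 1341919727 multiplications
Strassen's algorithm: 7^(log2(2048)) = 7^11 = 1977326743 multiplications
Difference: 1341919727 - 1977326743 = -635407016 (Strassen uses MORE here due to padding overhead — for small or just-over-power-of-2 n, padding can outweigh the per-level savings)

Standard: 1341919727 multiplications (1103^3). Strassen: 1977326743 multiplications (7^11, after padding to 2048x2048). Strassen reduces 8 recursive multiplications to 7 at each level.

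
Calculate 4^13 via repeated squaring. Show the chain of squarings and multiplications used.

Computing 4^13 by squaring (build up from 4^1; each line after the first costs one multiplication):

4^1 = 4
4^2 = (4^1)^2 = 4^2 = 16
4^3 = 4 * 4^2 = 4 * 16 = 64
4^6 = (4^3)^2 = 64^2 = 4096
4^12 = (4^6)^2 = 4096^2 = 16777216
4^13 = 4 * 4^12 = 4 * 16777216 = 67108864

Result: 67108864
Multiplications needed: 5 (5 lines after 4^1)

4^13 = 67108864. Using exponentiation by squaring, this requires 5 multiplications. The key idea: if the exponent is even, square the half-power; if odd, multiply by the base once.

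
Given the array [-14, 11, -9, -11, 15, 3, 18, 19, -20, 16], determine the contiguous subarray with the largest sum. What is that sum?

Using Kadane's algorithm on [-14, 11, -9, -11, 15, 3, 18, 19, -20, 16]:

Scanning through the array:
Position 1 (value 11): max_ending_here = 11, max_so_far = 11
Position 2 (value -9): max_ending_here = 2, max_so_far = 11
Position 3 (value -11): max_ending_here = -9, max_so_far = 11
Position 4 (value 15): max_ending_here = 15, max_so_far = 15
Position 5 (value 3): max_ending_here = 18, max_so_far = 18
Position 6 (value 18): max_ending_here = 36, max_so_far = 36
Position 7 (value 19): max_ending_here = 55, max_so_far = 55
Position 8 (value -20): max_ending_here = 35, max_so_far = 55
Position 9 (value 16): max_ending_here = 51, max_so_far = 55

Maximum subarray: [15, 3, 18, 19]
Maximum sum: 55

The maximum subarray is [15, 3, 18, 19] with sum 55. This subarray runs from index 4 to index 7.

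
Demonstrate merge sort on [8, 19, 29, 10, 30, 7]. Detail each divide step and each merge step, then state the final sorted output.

Merge sort trace:

Split: [8, 19, 29, 10, 30, 7] -> [8, 19, 29] and [10, 30, 7]
  Split: [8, 19, 29] -> [8] and [19, 29]
    Split: [19, 29] -> [19] and [29]
    Merge: [19] + [29] -> [19, 29]
  Merge: [8] + [19, 29] -> [8, 19, 29]
  Split: [10, 30, 7] -> [10] and [30, 7]
    Split: [30, 7] -> [30] and [7]
    Merge: [30] + [7] -> [7, 30]
  Merge: [10] + [7, 30] -> [7, 10, 30]
Merge: [8, 19, 29] + [7, 10, 30] -> [7, 8, 10, 19, 29, 30]

Final sorted array: [7, 8, 10, 19, 29, 30]

The merge sort proceeds by recursively splitting the array and merging sorted halves.
After all merges, the sorted array is [7, 8, 10, 19, 29, 30].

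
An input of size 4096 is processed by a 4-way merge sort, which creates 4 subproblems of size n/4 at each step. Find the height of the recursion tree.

For divide and conquer with division factor 4:

Problem sizes at each level:
Level 0: 4096
Level 1: 1024
Level 2: 256
Level 3: 64
Level 4: 16
Level 5: 4
Level 6: 1

The root is level 0 and the size-1 base case is level 6 (the tree spans levels 0 through 6, i.e. 7 levels counting the root), so the depth is the number of divisions: log_4(4096) = 6

The recursion tree depth is log_4(4096) = 6. At each level, the problem size is divided by 4, so it takes 6 divisions to reduce to a base case of size 1. The algorithm makes 4 recursive calls at each level.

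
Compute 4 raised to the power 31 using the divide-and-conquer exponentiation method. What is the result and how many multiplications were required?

Computing 4^31 by squaring (build up from 4^1; each line after the first costs one multiplication):

4^1 = 4
4^2 = (4^1)^2 = 4^2 = 16
4^3 = 4 * 4^2 = 4 * 16 = 64
4^6 = (4^3)^2 = 64^2 = 4096
4^7 = 4 * 4^6 = 4 * 4096 = 16384
4^14 = (4^7)^2 = 16384^2 = 268435456
4^15 = 4 * 4^14 = 4 * 268435456 = 1073741824
4^30 = (4^15)^2 = 1073741824^2 = 1152921504606846976
4^31 = 4 * 4^30 = 4 * 1152921504606846976 = 4611686018427387904

Result: 4611686018427387904
Multiplications needed: 8 (8 lines after 4^1)

4^31 = 4611686018427387904. Using exponentiation by squaring, this requires 8 multiplications. The key idea: if the exponent is even, square the half-power; if odd, multiply by the base once.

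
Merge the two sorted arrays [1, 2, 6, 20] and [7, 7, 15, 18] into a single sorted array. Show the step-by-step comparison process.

Merging process:

Compare 1 vs 7: take 1 from left. Merged: [1]
Compare 2 vs 7: take 2 from left. Merged: [1, 2]
Compare 6 vs 7: take 6 from left. Merged: [1, 2, 6]
Compare 20 vs 7: take 7 from right. Merged: [1, 2, 6, 7]
Compare 20 vs 7: take 7 from right. Merged: [1, 2, 6, 7, 7]
Compare 20 vs 15: take 15 from right. Merged: [1, 2, 6, 7, 7, 15]
Compare 20 vs 18: take 18 from right. Merged: [1, 2, 6, 7, 7, 15, 18]
Append remaining from left: [20]. Merged: [1, 2, 6, 7, 7, 15, 18, 20]

Final merged array: [1, 2, 6, 7, 7, 15, 18, 20]
Total comparisons: 7

The merged array is [1, 2, 6, 7, 7, 15, 18, 20], requiring 7 comparisons. The merge step runs in O(n) time where n is the total number of elements.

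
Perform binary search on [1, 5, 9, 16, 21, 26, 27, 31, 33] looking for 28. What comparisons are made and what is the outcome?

Binary search for 28 in [1, 5, 9, 16, 21, 26, 27, 31, 33]:

lo=0, hi=8, mid=4, arr[mid]=21 -> 21 < 28, search right half
lo=5, hi=8, mid=6, arr[mid]=27 -> 27 < 28, search right half
lo=7, hi=8, mid=7, arr[mid]=31 -> 31 > 28, search left half
lo=7 > hi=6, target 28 not found

Binary search determines that 28 is not in the array after 3 comparisons. The search space was exhausted without finding the target.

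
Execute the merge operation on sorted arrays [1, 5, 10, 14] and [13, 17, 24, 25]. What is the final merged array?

Merging process:

Compare 1 vs 13: take 1 from left. Merged: [1]
Compare 5 vs 13: take 5 from left. Merged: [1, 5]
Compare 10 vs 13: take 10 from left. Merged: [1, 5, 10]
Compare 14 vs 13: take 13 from right. Merged: [1, 5, 10, 13]
Compare 14 vs 17: take 14 from left. Merged: [1, 5, 10, 13, 14]
Append remaining from right: [17, 24, 25]. Merged: [1, 5, 10, 13, 14, 17, 24, 25]

Final merged array: [1, 5, 10, 13, 14, 17, 24, 25]
Total comparisons: 5

The merged array is [1, 5, 10, 13, 14, 17, 24, 25], requiring 5 comparisons. The merge step runs in O(n) time where n is the total number of elements.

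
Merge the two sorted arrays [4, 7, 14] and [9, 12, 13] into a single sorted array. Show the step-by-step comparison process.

Merging process:

Compare 4 vs 9: take 4 from left. Merged: [4]
Compare 7 vs 9: take 7 from left. Merged: [4, 7]
Compare 14 vs 9: take 9 from right. Merged: [4, 7, 9]
Compare 14 vs 12: take 12 from right. Merged: [4, 7, 9, 12]
Compare 14 vs 13: take 13 from right. Merged: [4, 7, 9, 12, 13]
Append remaining from left: [14]. Merged: [4, 7, 9, 12, 13, 14]

Final merged array: [4, 7, 9, 12, 13, 14]
Total comparisons: 5

The merged array is [4, 7, 9, 12, 13, 14], requiring 5 comparisons. The merge step runs in O(n) time where n is the total number of elements.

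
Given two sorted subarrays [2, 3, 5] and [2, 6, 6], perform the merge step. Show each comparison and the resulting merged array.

Merging process:

Compare 2 vs 2: take 2 from left. Merged: [2]
Compare 3 vs 2: take 2 from right. Merged: [2, 2]
Compare 3 vs 6: take 3 from left. Merged: [2, 2, 3]
Compare 5 vs 6: take 5 from left. Merged: [2, 2, 3, 5]
Append remaining from right: [6, 6]. Merged: [2, 2, 3, 5, 6, 6]

Final merged array: [2, 2, 3, 5, 6, 6]
Total comparisons: 4

The merged array is [2, 2, 3, 5, 6, 6], requiring 4 comparisons. The merge step runs in O(n) time where n is the total number of elements.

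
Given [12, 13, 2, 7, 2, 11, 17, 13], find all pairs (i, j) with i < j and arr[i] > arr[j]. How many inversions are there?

Finding inversions in [12, 13, 2, 7, 2, 11, 17, 13]:

(0, 2): arr[0]=12 > arr[2]=2
(0, 3): arr[0]=12 > arr[3]=7
(0, 4): arr[0]=12 > arr[4]=2
(0, 5): arr[0]=12 > arr[5]=11
(1, 2): arr[1]=13 > arr[2]=2
(1, 3): arr[1]=13 > arr[3]=7
(1, 4): arr[1]=13 > arr[4]=2
(1, 5): arr[1]=13 > arr[5]=11
(3, 4): arr[3]=7 > arr[4]=2
(6, 7): arr[6]=17 > arr[7]=13

Total inversions: 10

The array has 10 inversion(s): (0,2), (0,3), (0,4), (0,5), (1,2), (1,3), (1,4), (1,5), (3,4), (6,7). Each pair (i,j) satisfies i < j and arr[i] > arr[j].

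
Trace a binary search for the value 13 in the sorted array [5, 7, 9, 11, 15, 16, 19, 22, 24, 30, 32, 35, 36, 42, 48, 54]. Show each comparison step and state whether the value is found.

Binary search for 13 in [5, 7, 9, 11, 15, 16, 19, 22, 24, 30, 32, 35, 36, 42, 48, 54]:

lo=0, hi=15, mid=7, arr[mid]=22 -> 22 > 13, search left half
lo=0, hi=6, mid=3, arr[mid]=11 -> 11 < 13, search right half
lo=4, hi=6, mid=5, arr[mid]=16 -> 16 > 13, search left half
lo=4, hi=4, mid=4, arr[mid]=15 -> 15 > 13, search left half
lo=4 > hi=3, target 13 not found

Binary search determines that 13 is not in the array after 4 comparisons. The search space was exhausted without finding the target.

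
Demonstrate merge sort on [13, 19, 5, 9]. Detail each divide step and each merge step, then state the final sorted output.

Merge sort trace:

Split: [13, 19, 5, 9] -> [13, 19] and [5, 9]
  Split: [13, 19] -> [13] and [19]
  Merge: [13] + [19] -> [13, 19]
  Split: [5, 9] -> [5] and [9]
  Merge: [5] + [9] -> [5, 9]
Merge: [13, 19] + [5, 9] -> [5, 9, 13, 19]

Final sorted array: [5, 9, 13, 19]

The merge sort proceeds by recursively splitting the array and merging sorted halves.
After all merges, the sorted array is [5, 9, 13, 19].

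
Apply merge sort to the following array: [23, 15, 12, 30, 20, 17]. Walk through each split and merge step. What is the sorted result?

Merge sort trace:

Split: [23, 15, 12, 30, 20, 17] -> [23, 15, 12] and [30, 20, 17]
  Split: [23, 15, 12] -> [23] and [15, 12]
    Split: [15, 12] -> [15] and [12]
    Merge: [15] + [12] -> [12, 15]
  Merge: [23] + [12, 15] -> [12, 15, 23]
  Split: [30, 20, 17] -> [30] and [20, 17]
    Split: [20, 17] -> [20] and [17]
    Merge: [20] + [17] -> [17, 20]
  Merge: [30] + [17, 20] -> [17, 20, 30]
Merge: [12, 15, 23] + [17, 20, 30] -> [12, 15, 17, 20, 23, 30]

Final sorted array: [12, 15, 17, 20, 23, 30]

The merge sort proceeds by recursively splitting the array and merging sorted halves.
After all merges, the sorted array is [12, 15, 17, 20, 23, 30].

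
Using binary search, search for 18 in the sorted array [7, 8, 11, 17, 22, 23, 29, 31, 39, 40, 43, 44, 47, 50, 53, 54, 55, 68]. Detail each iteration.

Binary search for 18 in [7, 8, 11, 17, 22, 23, 29, 31, 39, 40, 43, 44, 47, 50, 53, 54, 55, 68]:

lo=0, hi=17, mid=8, arr[mid]=39 -> 39 > 18, search left half
lo=0, hi=7, mid=3, arr[mid]=17 -> 17 < 18, search right half
lo=4, hi=7, mid=5, arr[mid]=23 -> 23 > 18, search left half
lo=4, hi=4, mid=4, arr[mid]=22 -> 22 > 18, search left half
lo=4 > hi=3, target 18 not found

Binary search determines that 18 is not in the array after 4 comparisons. The search space was exhausted without finding the target.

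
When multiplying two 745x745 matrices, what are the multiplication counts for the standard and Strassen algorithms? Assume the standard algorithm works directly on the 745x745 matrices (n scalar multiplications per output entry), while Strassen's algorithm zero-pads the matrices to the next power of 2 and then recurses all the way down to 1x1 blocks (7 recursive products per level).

Matrix multiplication for 745x745 matrices:

Strassen's algorithm requires power-of-2 dimensions. Pad 745x745 to 1024x1024 (next power of 2).

Standard algorithm: 745^3 = 413493625 multiplications
Strassen's algorithm: 7^(log2(1024)) = 7^10 = 282475249 multiplications
Savings: 413493625 - 282475249 = 131018376 multiplications

Standard: 413493625 multiplications (745^3). Strassen: 282475249 multiplications (7^10, after padding to 1024x1024). Strassen reduces 8 recursive multiplications to 7 at each level.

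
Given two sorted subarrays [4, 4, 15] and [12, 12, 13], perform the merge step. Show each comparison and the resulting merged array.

Merging process:

Compare 4 vs 12: take 4 from left. Merged: [4]
Compare 4 vs 12: take 4 from left. Merged: [4, 4]
Compare 15 vs 12: take 12 from right. Merged: [4, 4, 12]
Compare 15 vs 12: take 12 from right. Merged: [4, 4, 12, 12]
Compare 15 vs 13: take 13 from right. Merged: [4, 4, 12, 12, 13]
Append remaining from left: [15]. Merged: [4, 4, 12, 12, 13, 15]

Final merged array: [4, 4, 12, 12, 13, 15]
Total comparisons: 5

The merged array is [4, 4, 12, 12, 13, 15], requiring 5 comparisons. The merge step runs in O(n) time where n is the total number of elements.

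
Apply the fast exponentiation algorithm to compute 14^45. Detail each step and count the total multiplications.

Computing 14^45 by squaring (build up from 14^1; each line after the first costs one multiplication):

14^1 = 14
14^2 = (14^1)^2 = 14^2 = 196
14^4 = (14^2)^2 = 196^2 = 38416
14^5 = 14 * 14^4 = 14 * 38416 = 537824
14^10 = (14^5)^2 = 537824^2 = 289254654976
14^11 = 14 * 14^10 = 14 * 289254654976 = 4049565169664
14^22 = (14^11)^2 = 4049565169664^2 = 16398978063355821105872896
14^44 = (14^22)^2 = 16398978063355821105872896^2 = 268926481522425436988250652599945506664302107426816
14^45 = 14 * 14^44 = 14 * 268926481522425436988250652599945506664302107426816 = 3764970741313956117835509136399237093300229503975424

Result: 3764970741313956117835509136399237093300229503975424
Multiplications needed: 8 (8 lines after 14^1)

14^45 = 3764970741313956117835509136399237093300229503975424. Using exponentiation by squaring, this requires 8 multiplications. The key idea: if the exponent is even, square the half-power; if odd, multiply by the base once.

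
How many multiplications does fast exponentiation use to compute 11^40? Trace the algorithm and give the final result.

Computing 11^40 by squaring (build up from 11^1; each line after the first costs one multiplication):

11^1 = 11
11^2 = (11^1)^2 = 11^2 = 121
11^4 = (11^2)^2 = 121^2 = 14641
11^5 = 11 * 11^4 = 11 * 14641 = 161051
11^10 = (11^5)^2 = 161051^2 = 25937424601
11^20 = (11^10)^2 = 25937424601^2 = 672749994932560009201
11^40 = (11^20)^2 = 672749994932560009201^2 = 452592555681759518058893560348969204658401

Result: 452592555681759518058893560348969204658401
Multiplications needed: 6 (6 lines after 11^1)

11^40 = 452592555681759518058893560348969204658401. Using exponentiation by squaring, this requires 6 multiplications. The key idea: if the exponent is even, square the half-power; if odd, multiply by the base once.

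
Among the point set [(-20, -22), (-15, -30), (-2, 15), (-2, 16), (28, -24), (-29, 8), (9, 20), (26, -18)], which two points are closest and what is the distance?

Computing all pairwise distances among 8 points:

d((-20, -22), (-15, -30)) = 9.434
d((-20, -22), (-2, 15)) = 41.1461
d((-20, -22), (-2, 16)) = 42.0476
d((-20, -22), (28, -24)) = 48.0416
d((-20, -22), (-29, 8)) = 31.3209
d((-20, -22), (9, 20)) = 51.0392
d((-20, -22), (26, -18)) = 46.1736
d((-15, -30), (-2, 15)) = 46.8402
d((-15, -30), (-2, 16)) = 47.8017
d((-15, -30), (28, -24)) = 43.4166
d((-15, -30), (-29, 8)) = 40.4969
d((-15, -30), (9, 20)) = 55.4617
d((-15, -30), (26, -18)) = 42.72
d((-2, 15), (-2, 16)) = 1.0 <-- minimum
d((-2, 15), (28, -24)) = 49.2037
d((-2, 15), (-29, 8)) = 27.8927
d((-2, 15), (9, 20)) = 12.083
d((-2, 15), (26, -18)) = 43.2782
d((-2, 16), (28, -24)) = 50.0
d((-2, 16), (-29, 8)) = 28.1603
d((-2, 16), (9, 20)) = 11.7047
d((-2, 16), (26, -18)) = 44.0454
d((28, -24), (-29, 8)) = 65.3682
d((28, -24), (9, 20)) = 47.927
d((28, -24), (26, -18)) = 6.3246
d((-29, 8), (9, 20)) = 39.8497
d((-29, 8), (26, -18)) = 60.8358
d((9, 20), (26, -18)) = 41.6293

Closest pair: (-2, 15) and (-2, 16) with distance 1.0

The closest pair is (-2, 15) and (-2, 16) with Euclidean distance 1.0. For 8 points, brute-force pairwise comparison is shown above. For large n, the divide-and-conquer algorithm (sort by x, recurse on halves, check the dividing strip) achieves O(n log n).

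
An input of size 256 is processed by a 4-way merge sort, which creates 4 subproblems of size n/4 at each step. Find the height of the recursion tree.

For divide and conquer with division factor 4:

Problem sizes at each level:
Level 0: 256
Level 1: 64
Level 2: 16
Level 3: 4
Level 4: 1

The root is level 0 and the size-1 base case is level 4 (the tree spans levels 0 through 4, i.e. 5 levels counting the root), so the depth is the number of divisions: log_4(256) = 4

The recursion tree depth is log_4(256) = 4. At each level, the problem size is divided by 4, so it takes 4 divisions to reduce to a base case of size 1. The algorithm makes 4 recursive calls at each level.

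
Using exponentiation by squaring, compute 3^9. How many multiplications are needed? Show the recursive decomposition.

Computing 3^9 by squaring (build up from 3^1; each line after the first costs one multiplication):

3^1 = 3
3^2 = (3^1)^2 = 3^2 = 9
3^4 = (3^2)^2 = 9^2 = 81
3^8 = (3^4)^2 = 81^2 = 6561
3^9 = 3 * 3^8 = 3 * 6561 = 19683

Result: 19683
Multiplications needed: 4 (4 lines after 3^1)

3^9 = 19683. Using exponentiation by squaring, this requires 4 multiplications. The key idea: if the exponent is even, square the half-power; if odd, multiply by the base once.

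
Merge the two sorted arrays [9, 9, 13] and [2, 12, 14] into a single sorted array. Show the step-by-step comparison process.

Merging process:

Compare 9 vs 2: take 2 from right. Merged: [2]
Compare 9 vs 12: take 9 from left. Merged: [2, 9]
Compare 9 vs 12: take 9 from left. Merged: [2, 9, 9]
Compare 13 vs 12: take 12 from right. Merged: [2, 9, 9, 12]
Compare 13 vs 14: take 13 from left. Merged: [2, 9, 9, 12, 13]
Append remaining from right: [14]. Merged: [2, 9, 9, 12, 13, 14]

Final merged array: [2, 9, 9, 12, 13, 14]
Total comparisons: 5

The merged array is [2, 9, 9, 12, 13, 14], requiring 5 comparisons. The merge step runs in O(n) time where n is the total number of elements.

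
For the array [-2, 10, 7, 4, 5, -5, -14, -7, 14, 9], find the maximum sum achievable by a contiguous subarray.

Using Kadane's algorithm on [-2, 10, 7, 4, 5, -5, -14, -7, 14, 9]:

Scanning through the array:
Position 1 (value 10): max_ending_here = 10, max_so_far = 10
Position 2 (value 7): max_ending_here = 17, max_so_far = 17
Position 3 (value 4): max_ending_here = 21, max_so_far = 21
Position 4 (value 5): max_ending_here = 26, max_so_far = 26
Position 5 (value -5): max_ending_here = 21, max_so_far = 26
Position 6 (value -14): max_ending_here = 7, max_so_far = 26
Position 7 (value -7): max_ending_here = 0, max_so_far = 26
Position 8 (value 14): max_ending_here = 14, max_so_far = 26
Position 9 (value 9): max_ending_here = 23, max_so_far = 26

Maximum subarray: [10, 7, 4, 5]
Maximum sum: 26

The maximum subarray is [10, 7, 4, 5] with sum 26. This subarray runs from index 1 to index 4.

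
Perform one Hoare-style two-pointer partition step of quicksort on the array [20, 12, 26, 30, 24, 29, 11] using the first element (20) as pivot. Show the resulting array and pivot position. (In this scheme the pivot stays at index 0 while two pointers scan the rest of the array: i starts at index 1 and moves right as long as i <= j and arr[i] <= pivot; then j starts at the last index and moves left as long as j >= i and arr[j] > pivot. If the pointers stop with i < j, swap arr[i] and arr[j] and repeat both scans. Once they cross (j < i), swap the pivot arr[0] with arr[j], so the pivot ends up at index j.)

Hoare-style two-pointer partition with pivot = 20:

Initial array: [20, 12, 26, 30, 24, 29, 11]

Pointers start at i = 1, j = 6.
i stops at index 2 (arr[2]=26 > 20), j stops at index 6 (arr[6]=11 <= 20): swap arr[2] and arr[6], array becomes [20, 12, 11, 30, 24, 29, 26]
i ends at 3, j ends at 2: the pointers have crossed (j < i), so scanning stops.

Swap pivot arr[0] with arr[2] to place pivot at position 2: [11, 12, 20, 30, 24, 29, 26]
Pivot position: 2

After partitioning with pivot 20, the array becomes [11, 12, 20, 30, 24, 29, 26]. The pivot is placed at index 2. All elements to the left of the pivot are <= 20, and all elements to the right are > 20.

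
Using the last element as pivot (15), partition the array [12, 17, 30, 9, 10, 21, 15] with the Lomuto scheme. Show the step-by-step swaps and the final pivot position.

Lomuto partition with pivot = 15:

Initial array: [12, 17, 30, 9, 10, 21, 15]

arr[0]=12 <= 15: swap with position 0, array becomes [12, 17, 30, 9, 10, 21, 15]
arr[1]=17 > 15: no swap
arr[2]=30 > 15: no swap
arr[3]=9 <= 15: swap with position 1, array becomes [12, 9, 30, 17, 10, 21, 15]
arr[4]=10 <= 15: swap with position 2, array becomes [12, 9, 10, 17, 30, 21, 15]
arr[5]=21 > 15: no swap

Place pivot at position 3: [12, 9, 10, 15, 30, 21, 17]
Pivot position: 3

After partitioning with pivot 15, the array becomes [12, 9, 10, 15, 30, 21, 17]. The pivot is placed at index 3. All elements to the left of the pivot are <= 15, and all elements to the right are > 15.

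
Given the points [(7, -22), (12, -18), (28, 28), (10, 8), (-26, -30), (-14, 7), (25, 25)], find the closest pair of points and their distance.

Computing all pairwise distances among 7 points:

d((7, -22), (12, -18)) = 6.4031
d((7, -22), (28, 28)) = 54.231
d((7, -22), (10, 8)) = 30.1496
d((7, -22), (-26, -30)) = 33.9559
d((7, -22), (-14, 7)) = 35.805
d((7, -22), (25, 25)) = 50.3289
d((12, -18), (28, 28)) = 48.7032
d((12, -18), (10, 8)) = 26.0768
d((12, -18), (-26, -30)) = 39.8497
d((12, -18), (-14, 7)) = 36.0694
d((12, -18), (25, 25)) = 44.9222
d((28, 28), (10, 8)) = 26.9072
d((28, 28), (-26, -30)) = 79.2465
d((28, 28), (-14, 7)) = 46.9574
d((28, 28), (25, 25)) = 4.2426 <-- minimum
d((10, 8), (-26, -30)) = 52.345
d((10, 8), (-14, 7)) = 24.0208
d((10, 8), (25, 25)) = 22.6716
d((-26, -30), (-14, 7)) = 38.8973
d((-26, -30), (25, 25)) = 75.0067
d((-14, 7), (25, 25)) = 42.9535

Closest pair: (28, 28) and (25, 25) with distance 4.2426

The closest pair is (28, 28) and (25, 25) with Euclidean distance 4.2426. For 7 points, brute-force pairwise comparison is shown above. For large n, the divide-and-conquer algorithm (sort by x, recurse on halves, check the dividing strip) achieves O(n log n).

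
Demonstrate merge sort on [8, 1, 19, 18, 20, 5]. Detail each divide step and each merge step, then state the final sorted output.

Merge sort trace:

Split: [8, 1, 19, 18, 20, 5] -> [8, 1, 19] and [18, 20, 5]
  Split: [8, 1, 19] -> [8] and [1, 19]
    Split: [1, 19] -> [1] and [19]
    Merge: [1] + [19] -> [1, 19]
  Merge: [8] + [1, 19] -> [1, 8, 19]
  Split: [18, 20, 5] -> [18] and [20, 5]
    Split: [20, 5] -> [20] and [5]
    Merge: [20] + [5] -> [5, 20]
  Merge: [18] + [5, 20] -> [5, 18, 20]
Merge: [1, 8, 19] + [5, 18, 20] -> [1, 5, 8, 18, 19, 20]

Final sorted array: [1, 5, 8, 18, 19, 20]

The merge sort proceeds by recursively splitting the array and merging sorted halves.
After all merges, the sorted array is [1, 5, 8, 18, 19, 20].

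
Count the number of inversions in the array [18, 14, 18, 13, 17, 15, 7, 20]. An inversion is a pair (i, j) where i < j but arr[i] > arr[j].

Finding inversions in [18, 14, 18, 13, 17, 15, 7, 20]:

(0, 1): arr[0]=18 > arr[1]=14
(0, 3): arr[0]=18 > arr[3]=13
(0, 4): arr[0]=18 > arr[4]=17
(0, 5): arr[0]=18 > arr[5]=15
(0, 6): arr[0]=18 > arr[6]=7
(1, 3): arr[1]=14 > arr[3]=13
(1, 6): arr[1]=14 > arr[6]=7
(2, 3): arr[2]=18 > arr[3]=13
(2, 4): arr[2]=18 > arr[4]=17
(2, 5): arr[2]=18 > arr[5]=15
(2, 6): arr[2]=18 > arr[6]=7
(3, 6): arr[3]=13 > arr[6]=7
(4, 5): arr[4]=17 > arr[5]=15
(4, 6): arr[4]=17 > arr[6]=7
(5, 6): arr[5]=15 > arr[6]=7

Total inversions: 15

The array has 15 inversion(s): (0,1), (0,3), (0,4), (0,5), (0,6), (1,3), (1,6), (2,3), (2,4), (2,5), (2,6), (3,6), (4,5), (4,6), (5,6). Each pair (i,j) satisfies i < j and arr[i] > arr[j].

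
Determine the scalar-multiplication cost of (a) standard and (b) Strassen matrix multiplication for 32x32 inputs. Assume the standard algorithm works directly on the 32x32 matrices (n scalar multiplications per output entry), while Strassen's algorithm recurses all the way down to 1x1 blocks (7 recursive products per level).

Matrix multiplication for 32x32 matrices:

Standard algorithm: 32^3 = 32768 multiplications
Strassen's algorithm: 7^(log2(32)) = 7^5 = 16807 multiplications
Savings: 32768 - 16807 = 15961 multiplications

Standard: 32768 multiplications (32^3). Strassen: 16807 multiplications (7^5). Strassen reduces 8 recursive multiplications to 7 at each level.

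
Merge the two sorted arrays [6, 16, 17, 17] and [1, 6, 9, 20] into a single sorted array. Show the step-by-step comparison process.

Merging process:

Compare 6 vs 1: take 1 from right. Merged: [1]
Compare 6 vs 6: take 6 from left. Merged: [1, 6]
Compare 16 vs 6: take 6 from right. Merged: [1, 6, 6]
Compare 16 vs 9: take 9 from right. Merged: [1, 6, 6, 9]
Compare 16 vs 20: take 16 from left. Merged: [1, 6, 6, 9, 16]
Compare 17 vs 20: take 17 from left. Merged: [1, 6, 6, 9, 16, 17]
Compare 17 vs 20: take 17 from left. Merged: [1, 6, 6, 9, 16, 17, 17]
Append remaining from right: [20]. Merged: [1, 6, 6, 9, 16, 17, 17, 20]

Final merged array: [1, 6, 6, 9, 16, 17, 17, 20]
Total comparisons: 7

The merged array is [1, 6, 6, 9, 16, 17, 17, 20], requiring 7 comparisons. The merge step runs in O(n) time where n is the total number of elements.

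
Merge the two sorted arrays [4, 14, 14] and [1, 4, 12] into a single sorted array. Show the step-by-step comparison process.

Merging process:

Compare 4 vs 1: take 1 from right. Merged: [1]
Compare 4 vs 4: take 4 from left. Merged: [1, 4]
Compare 14 vs 4: take 4 from right. Merged: [1, 4, 4]
Compare 14 vs 12: take 12 from right. Merged: [1, 4, 4, 12]
Append remaining from left: [14, 14]. Merged: [1, 4, 4, 12, 14, 14]

Final merged array: [1, 4, 4, 12, 14, 14]
Total comparisons: 4

The merged array is [1, 4, 4, 12, 14, 14], requiring 4 comparisons. The merge step runs in O(n) time where n is the total number of elements.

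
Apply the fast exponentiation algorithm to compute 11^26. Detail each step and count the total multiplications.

Computing 11^26 by squaring (build up from 11^1; each line after the first costs one multiplication):

11^1 = 11
11^2 = (11^1)^2 = 11^2 = 121
11^3 = 11 * 11^2 = 11 * 121 = 1331
11^6 = (11^3)^2 = 1331^2 = 1771561
11^12 = (11^6)^2 = 1771561^2 = 3138428376721
11^13 = 11 * 11^12 = 11 * 3138428376721 = 34522712143931
11^26 = (11^13)^2 = 34522712143931^2 = 1191817653772720942460132761

Result: 1191817653772720942460132761
Multiplications needed: 6 (6 lines after 11^1)

11^26 = 1191817653772720942460132761. Using exponentiation by squaring, this requires 6 multiplications. The key idea: if the exponent is even, square the half-power; if odd, multiply by the base once.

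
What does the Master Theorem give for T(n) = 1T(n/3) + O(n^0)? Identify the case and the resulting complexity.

Master Theorem for T(n) = 1T(n/3) + O(n^0):

a = 1, b = 3, c = 0
log_b(a) = log_3(1) = 0.0000

Case 2: c = 0 = log_3(1) = 0.0000
T(n) = O(n^0 log n) = O(log n)

For T(n) = 1T(n/3) + O(n^0): log_3(1) = 0.0000. This is Case 2 of the Master Theorem (c = log_b(a), equal work at all levels), giving O(log n).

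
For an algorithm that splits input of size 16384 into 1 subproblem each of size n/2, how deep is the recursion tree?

For divide and conquer with division factor 2:

Problem sizes at each level:
Level 0: 16384
Level 1: 8192
Level 2: 4096
Level 3: 2048
Level 4: 1024
Level 5: 512
Level 6: 256
Level 7: 128
Level 8: 64
Level 9: 32
Level 10: 16
Level 11: 8
Level 12: 4
Level 13: 2
Level 14: 1

The root is level 0 and the size-1 base case is level 14 (the tree spans levels 0 through 14, i.e. 15 levels counting the root), so the depth is the number of divisions: log_2(16384) = 14

The recursion tree depth is log_2(16384) = 14. At each level, the problem size is divided by 2, so it takes 14 divisions to reduce to a base case of size 1. The algorithm makes 1 recursive call at each level.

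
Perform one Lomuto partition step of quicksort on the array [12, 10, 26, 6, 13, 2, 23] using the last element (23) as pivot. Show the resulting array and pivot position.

Lomuto partition with pivot = 23:

Initial array: [12, 10, 26, 6, 13, 2, 23]

arr[0]=12 <= 23: swap with position 0, array becomes [12, 10, 26, 6, 13, 2, 23]
arr[1]=10 <= 23: swap with position 1, array becomes [12, 10, 26, 6, 13, 2, 23]
arr[2]=26 > 23: no swap
arr[3]=6 <= 23: swap with position 2, array becomes [12, 10, 6, 26, 13, 2, 23]
arr[4]=13 <= 23: swap with position 3, array becomes [12, 10, 6, 13, 26, 2, 23]
arr[5]=2 <= 23: swap with position 4, array becomes [12, 10, 6, 13, 2, 26, 23]

Place pivot at position 5: [12, 10, 6, 13, 2, 23, 26]
Pivot position: 5

After partitioning with pivot 23, the array becomes [12, 10, 6, 13, 2, 23, 26]. The pivot is placed at index 5. All elements to the left of the pivot are <= 23, and all elements to the right are > 23.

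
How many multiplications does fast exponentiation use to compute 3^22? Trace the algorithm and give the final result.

Computing 3^22 by squaring (build up from 3^1; each line after the first costs one multiplication):

3^1 = 3
3^2 = (3^1)^2 = 3^2 = 9
3^4 = (3^2)^2 = 9^2 = 81
3^5 = 3 * 3^4 = 3 * 81 = 243
3^10 = (3^5)^2 = 243^2 = 59049
3^11 = 3 * 3^10 = 3 * 59049 = 177147
3^22 = (3^11)^2 = 177147^2 = 31381059609

Result: 31381059609
Multiplications needed: 6 (6 lines after 3^1)

3^22 = 31381059609. Using exponentiation by squaring, this requires 6 multiplications. The key idea: if the exponent is even, square the half-power; if odd, multiply by the base once.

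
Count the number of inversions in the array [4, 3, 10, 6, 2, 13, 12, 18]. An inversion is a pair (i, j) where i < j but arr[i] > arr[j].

Finding inversions in [4, 3, 10, 6, 2, 13, 12, 18]:

(0, 1): arr[0]=4 > arr[1]=3
(0, 4): arr[0]=4 > arr[4]=2
(1, 4): arr[1]=3 > arr[4]=2
(2, 3): arr[2]=10 > arr[3]=6
(2, 4): arr[2]=10 > arr[4]=2
(3, 4): arr[3]=6 > arr[4]=2
(5, 6): arr[5]=13 > arr[6]=12

Total inversions: 7

The array has 7 inversion(s): (0,1), (0,4), (1,4), (2,3), (2,4), (3,4), (5,6). Each pair (i,j) satisfies i < j and arr[i] > arr[j].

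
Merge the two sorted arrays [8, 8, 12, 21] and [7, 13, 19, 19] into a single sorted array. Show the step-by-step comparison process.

Merging process:

Compare 8 vs 7: take 7 from right. Merged: [7]
Compare 8 vs 13: take 8 from left. Merged: [7, 8]
Compare 8 vs 13: take 8 from left. Merged: [7, 8, 8]
Compare 12 vs 13: take 12 from left. Merged: [7, 8, 8, 12]
Compare 21 vs 13: take 13 from right. Merged: [7, 8, 8, 12, 13]
Compare 21 vs 19: take 19 from right. Merged: [7, 8, 8, 12, 13, 19]
Compare 21 vs 19: take 19 from right. Merged: [7, 8, 8, 12, 13, 19, 19]
Append remaining from left: [21]. Merged: [7, 8, 8, 12, 13, 19, 19, 21]

Final merged array: [7, 8, 8, 12, 13, 19, 19, 21]
Total comparisons: 7

The merged array is [7, 8, 8, 12, 13, 19, 19, 21], requiring 7 comparisons. The merge step runs in O(n) time where n is the total number of elements.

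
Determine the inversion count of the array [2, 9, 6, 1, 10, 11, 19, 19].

Finding inversions in [2, 9, 6, 1, 10, 11, 19, 19]:

(0, 3): arr[0]=2 > arr[3]=1
(1, 2): arr[1]=9 > arr[2]=6
(1, 3): arr[1]=9 > arr[3]=1
(2, 3): arr[2]=6 > arr[3]=1

Total inversions: 4

The array has 4 inversion(s): (0,3), (1,2), (1,3), (2,3). Each pair (i,j) satisfies i < j and arr[i] > arr[j].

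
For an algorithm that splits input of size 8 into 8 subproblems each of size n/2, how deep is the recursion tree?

For divide and conquer with division factor 2:

Problem sizes at each level:
Level 0: 8
Level 1: 4
Level 2: 2
Level 3: 1

The root is level 0 and the size-1 base case is level 3 (the tree spans levels 0 through 3, i.e. 4 levels counting the root), so the depth is the number of divisions: log_2(8) = 3

The recursion tree depth is log_2(8) = 3. At each level, the problem size is divided by 2, so it takes 3 divisions to reduce to a base case of size 1. The algorithm makes 8 recursive calls at each level.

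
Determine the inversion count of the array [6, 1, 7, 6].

Finding inversions in [6, 1, 7, 6]:

(0, 1): arr[0]=6 > arr[1]=1
(2, 3): arr[2]=7 > arr[3]=6

Total inversions: 2

The array has 2 inversion(s): (0,1), (2,3). Each pair (i,j) satisfies i < j and arr[i] > arr[j].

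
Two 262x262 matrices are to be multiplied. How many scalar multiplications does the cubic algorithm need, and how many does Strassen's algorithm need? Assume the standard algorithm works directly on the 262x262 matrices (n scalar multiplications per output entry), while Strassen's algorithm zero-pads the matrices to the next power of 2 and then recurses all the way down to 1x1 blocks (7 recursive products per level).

Matrix multiplication for 262x262 matrices:

Strassen's algorithm requires power-of-2 dimensions. Pad 262x262 to 512x512 (next power of 2).

Standard algorithm: 262^3 = 17984728 multiplications
Strassen's algorithm: 7^(log2(512)) = 7^9 = 40353607 multiplications
Difference: 17984728 - 40353607 = -22368879 (Strassen uses MORE here due to padding overhead — for small or just-over-power-of-2 n, padding can outweigh the per-level savings)

Standard: 17984728 multiplications (262^3). Strassen: 40353607 multiplications (7^9, after padding to 512x512). Strassen reduces 8 recursive multiplications to 7 at each level.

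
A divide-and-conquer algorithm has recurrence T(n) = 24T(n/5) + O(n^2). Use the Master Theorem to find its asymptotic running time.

Master Theorem for T(n) = 24T(n/5) + O(n^2):

a = 24, b = 5, c = 2
log_b(a) = log_5(24) = 1.9746

Case 3: c = 2 > log_5(24) = 1.9746
T(n) = O(n^2) = O(n^2)

For T(n) = 24T(n/5) + O(n^2): log_5(24) = 1.9746. This is Case 3 of the Master Theorem (c > log_b(a), work dominated by root), giving O(n^2).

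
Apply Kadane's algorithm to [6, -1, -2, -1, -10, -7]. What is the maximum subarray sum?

Using Kadane's algorithm on [6, -1, -2, -1, -10, -7]:

Scanning through the array:
Position 1 (value -1): max_ending_here = 5, max_so_far = 6
Position 2 (value -2): max_ending_here = 3, max_so_far = 6
Position 3 (value -1): max_ending_here = 2, max_so_far = 6
Position 4 (value -10): max_ending_here = -8, max_so_far = 6
Position 5 (value -7): max_ending_here = -7, max_so_far = 6

Maximum subarray: [6]
Maximum sum: 6

The maximum subarray is [6] with sum 6. This subarray runs from index 0 to index 0.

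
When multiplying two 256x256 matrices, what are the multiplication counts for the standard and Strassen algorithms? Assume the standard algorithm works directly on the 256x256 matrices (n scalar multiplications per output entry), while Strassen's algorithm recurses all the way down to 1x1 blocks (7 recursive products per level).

Matrix multiplication for 256x256 matrices:

Standard algorithm: 256^3 = 16777216 multiplications
Strassen's algorithm: 7^(log2(256)) = 7^8 = 5764801 multiplications
Savings: 16777216 - 5764801 = 11012415 multiplications

Standard: 16777216 multiplications (256^3). Strassen: 5764801 multiplications (7^8). Strassen reduces 8 recursive multiplications to 7 at each level.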